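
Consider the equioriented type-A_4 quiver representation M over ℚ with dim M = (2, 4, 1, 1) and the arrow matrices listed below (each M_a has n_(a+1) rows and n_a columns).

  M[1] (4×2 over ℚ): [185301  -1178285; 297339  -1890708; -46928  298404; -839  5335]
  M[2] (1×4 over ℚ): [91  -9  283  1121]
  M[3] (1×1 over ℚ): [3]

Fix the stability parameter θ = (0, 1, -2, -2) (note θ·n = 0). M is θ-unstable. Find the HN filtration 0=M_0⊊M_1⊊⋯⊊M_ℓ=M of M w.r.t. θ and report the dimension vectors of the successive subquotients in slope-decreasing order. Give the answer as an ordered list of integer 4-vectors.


Interval decomposition of M: I[1,2], I[1,4], I[2,2]^2.
HN type (ℓ=3): μ^(1)=1; μ^(2)=0; μ^(3)=-3/4

((0, 3, 0, 0); (1, 0, 0, 0); (1, 1, 1, 1))


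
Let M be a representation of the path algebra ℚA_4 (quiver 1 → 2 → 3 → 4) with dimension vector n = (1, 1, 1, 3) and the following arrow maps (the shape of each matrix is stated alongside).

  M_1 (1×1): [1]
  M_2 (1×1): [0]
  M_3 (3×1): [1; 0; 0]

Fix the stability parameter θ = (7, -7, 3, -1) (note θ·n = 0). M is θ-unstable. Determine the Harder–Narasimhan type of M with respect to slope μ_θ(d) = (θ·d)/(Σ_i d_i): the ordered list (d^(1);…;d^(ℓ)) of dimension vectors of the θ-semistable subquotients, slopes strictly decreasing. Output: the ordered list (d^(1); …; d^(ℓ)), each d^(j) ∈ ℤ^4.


Via rank(M_{q-1}∘⋯∘M_p): M ≅ I[1,2], I[3,4], I[4,4]^2.
μ_θ-semistable layers: μ^(1)=1; μ^(2)=0; μ^(3)=-1

((0, 0, 1, 1); (1, 1, 0, 0); (0, 0, 0, 2))


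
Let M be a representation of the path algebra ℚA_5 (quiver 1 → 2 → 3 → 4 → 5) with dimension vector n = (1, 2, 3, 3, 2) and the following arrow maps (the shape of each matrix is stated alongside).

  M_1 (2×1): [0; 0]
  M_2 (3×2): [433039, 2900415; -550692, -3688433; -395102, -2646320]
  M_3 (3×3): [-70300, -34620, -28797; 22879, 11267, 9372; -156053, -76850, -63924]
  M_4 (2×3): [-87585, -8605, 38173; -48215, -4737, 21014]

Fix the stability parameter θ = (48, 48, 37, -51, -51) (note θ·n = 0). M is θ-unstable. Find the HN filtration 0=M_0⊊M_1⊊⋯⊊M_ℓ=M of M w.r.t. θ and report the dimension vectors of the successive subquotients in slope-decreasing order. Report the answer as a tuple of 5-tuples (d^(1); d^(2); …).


Interval decomposition of M: I[1,1], I[2,5]^2, I[3,4].
HN type (ℓ=3): μ^(1)=48; μ^(2)=-17/4; μ^(3)=-7

((1, 0, 0, 0, 0); (0, 2, 2, 2, 2); (0, 0, 1, 1, 0))


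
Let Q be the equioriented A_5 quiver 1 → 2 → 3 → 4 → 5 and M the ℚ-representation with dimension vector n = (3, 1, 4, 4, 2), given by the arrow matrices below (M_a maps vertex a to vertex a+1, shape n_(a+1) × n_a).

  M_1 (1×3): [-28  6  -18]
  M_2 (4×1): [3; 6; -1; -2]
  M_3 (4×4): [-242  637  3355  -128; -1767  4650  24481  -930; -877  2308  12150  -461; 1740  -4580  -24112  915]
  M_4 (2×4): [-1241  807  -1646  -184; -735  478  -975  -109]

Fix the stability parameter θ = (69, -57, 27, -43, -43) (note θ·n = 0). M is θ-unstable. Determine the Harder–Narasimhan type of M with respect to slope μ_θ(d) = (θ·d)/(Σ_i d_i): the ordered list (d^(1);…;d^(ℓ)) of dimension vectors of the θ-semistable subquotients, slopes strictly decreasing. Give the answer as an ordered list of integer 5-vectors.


Via rank(M_{q-1}∘⋯∘M_p): M ≅ I[1,1]^2, I[1,5], I[3,4]^2, I[3,5].
μ_θ-semistable layers: μ^(1)=69; μ^(2)=-8; μ^(3)=-47/5; μ^(4)=-59/3

((2, 0, 0, 0, 0); (0, 0, 2, 2, 0); (1, 1, 1, 1, 1); (0, 0, 1, 1, 1))


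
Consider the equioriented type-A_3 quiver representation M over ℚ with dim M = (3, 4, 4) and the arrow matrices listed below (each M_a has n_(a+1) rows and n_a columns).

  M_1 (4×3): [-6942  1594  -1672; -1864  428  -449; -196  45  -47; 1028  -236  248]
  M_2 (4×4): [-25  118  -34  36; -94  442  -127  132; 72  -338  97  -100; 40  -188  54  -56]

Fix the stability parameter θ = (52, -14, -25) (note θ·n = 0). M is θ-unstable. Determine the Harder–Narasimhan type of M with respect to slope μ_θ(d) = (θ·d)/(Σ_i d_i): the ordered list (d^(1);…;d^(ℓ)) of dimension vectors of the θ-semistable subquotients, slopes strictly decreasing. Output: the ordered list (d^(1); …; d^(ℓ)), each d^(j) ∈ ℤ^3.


Via rank(M_{q-1}∘⋯∘M_p): M ≅ I[1,2], I[1,3]^2, I[2,2], I[3,3]^2.
μ_θ-semistable layers: μ^(1)=19; μ^(2)=13/3; μ^(3)=-14; μ^(4)=-25

((1, 1, 0); (2, 2, 2); (0, 1, 0); (0, 0, 2))


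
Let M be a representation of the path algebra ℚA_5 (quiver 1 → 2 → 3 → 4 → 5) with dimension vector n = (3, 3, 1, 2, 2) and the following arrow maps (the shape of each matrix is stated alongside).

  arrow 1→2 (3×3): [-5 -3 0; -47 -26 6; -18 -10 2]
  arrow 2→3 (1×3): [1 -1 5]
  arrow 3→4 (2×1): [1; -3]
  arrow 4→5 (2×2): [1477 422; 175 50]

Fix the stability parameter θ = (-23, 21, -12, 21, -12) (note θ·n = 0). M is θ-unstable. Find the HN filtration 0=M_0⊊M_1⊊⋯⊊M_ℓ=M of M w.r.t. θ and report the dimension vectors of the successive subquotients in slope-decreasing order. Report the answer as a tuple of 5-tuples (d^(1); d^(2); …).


Via rank(M_{q-1}∘⋯∘M_p): M ≅ I[1,2]^2, I[1,5], I[4,4], I[5,5].
μ_θ-semistable layers: μ^(1)=21; μ^(2)=9/2; μ^(3)=-12; μ^(4)=-23

((0, 2, 0, 1, 0); (0, 1, 1, 1, 1); (0, 0, 0, 0, 1); (3, 0, 0, 0, 0))


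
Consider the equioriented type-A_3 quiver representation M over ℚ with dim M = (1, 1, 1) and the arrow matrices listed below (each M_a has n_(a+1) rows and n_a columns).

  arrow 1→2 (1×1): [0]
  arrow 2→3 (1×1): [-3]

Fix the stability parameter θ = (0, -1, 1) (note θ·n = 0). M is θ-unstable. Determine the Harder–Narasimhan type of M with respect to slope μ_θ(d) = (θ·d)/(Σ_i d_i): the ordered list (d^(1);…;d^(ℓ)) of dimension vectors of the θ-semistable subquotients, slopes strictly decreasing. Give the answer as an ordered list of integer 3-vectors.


Interval decomposition of M: I[1,1], I[2,3].
HN type (ℓ=3): μ^(1)=1; μ^(2)=0; μ^(3)=-1

((0, 0, 1); (1, 0, 0); (0, 1, 0))


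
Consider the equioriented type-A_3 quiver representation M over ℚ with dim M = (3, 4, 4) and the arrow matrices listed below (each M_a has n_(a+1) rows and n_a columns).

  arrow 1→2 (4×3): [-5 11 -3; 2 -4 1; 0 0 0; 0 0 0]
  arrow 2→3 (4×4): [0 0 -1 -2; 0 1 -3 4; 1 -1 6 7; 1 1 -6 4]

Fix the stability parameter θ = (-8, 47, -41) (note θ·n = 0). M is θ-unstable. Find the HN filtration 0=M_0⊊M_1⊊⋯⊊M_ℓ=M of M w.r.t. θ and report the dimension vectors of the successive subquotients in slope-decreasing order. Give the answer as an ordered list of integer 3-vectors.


Via rank(M_{q-1}∘⋯∘M_p): M ≅ I[1,1], I[1,3]^2, I[2,3]^2.
μ_θ-semistable layers: μ^(1)=3; μ^(2)=-8

((0, 4, 4); (3, 0, 0))


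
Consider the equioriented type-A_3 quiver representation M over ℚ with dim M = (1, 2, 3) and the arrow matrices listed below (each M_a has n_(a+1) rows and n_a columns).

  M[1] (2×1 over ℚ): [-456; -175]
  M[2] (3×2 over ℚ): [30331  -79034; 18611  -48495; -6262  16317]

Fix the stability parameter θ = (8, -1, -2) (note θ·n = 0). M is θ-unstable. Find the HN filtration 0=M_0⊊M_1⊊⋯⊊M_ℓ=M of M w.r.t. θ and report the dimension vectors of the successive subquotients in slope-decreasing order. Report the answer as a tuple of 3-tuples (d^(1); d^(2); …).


Barcode: M ≅ I[1,3], I[2,3], I[3,3]. HN layers by μ_θ (3 steps, strictly decreasing):
  μ^(1)=5/3; μ^(2)=-3/2; μ^(3)=-2

((1, 1, 1); (0, 1, 1); (0, 0, 1))


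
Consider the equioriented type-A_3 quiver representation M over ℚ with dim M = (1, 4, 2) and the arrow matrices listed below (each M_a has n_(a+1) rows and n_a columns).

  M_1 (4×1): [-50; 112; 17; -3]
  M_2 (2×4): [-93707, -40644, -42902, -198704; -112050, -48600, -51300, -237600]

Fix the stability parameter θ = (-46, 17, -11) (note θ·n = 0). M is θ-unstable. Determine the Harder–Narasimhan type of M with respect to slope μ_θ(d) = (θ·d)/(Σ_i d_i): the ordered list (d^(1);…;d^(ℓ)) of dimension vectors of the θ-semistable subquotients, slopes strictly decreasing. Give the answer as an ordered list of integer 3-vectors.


Interval decomposition of M: I[1,2], I[2,2]^2, I[2,3], I[3,3].
HN type (ℓ=4): μ^(1)=17; μ^(2)=3; μ^(3)=-11; μ^(4)=-46

((0, 3, 0); (0, 1, 1); (0, 0, 1); (1, 0, 0))


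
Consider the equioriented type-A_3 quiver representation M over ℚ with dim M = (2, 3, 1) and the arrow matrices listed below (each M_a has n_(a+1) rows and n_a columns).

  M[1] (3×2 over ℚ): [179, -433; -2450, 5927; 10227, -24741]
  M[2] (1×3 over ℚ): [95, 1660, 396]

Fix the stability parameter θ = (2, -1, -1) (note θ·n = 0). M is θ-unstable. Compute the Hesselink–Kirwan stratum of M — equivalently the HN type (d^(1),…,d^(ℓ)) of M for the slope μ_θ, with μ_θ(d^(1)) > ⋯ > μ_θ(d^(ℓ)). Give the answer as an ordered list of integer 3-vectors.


Barcode: M ≅ I[1,2], I[1,3], I[2,2]. HN layers by μ_θ (3 steps, strictly decreasing):
  μ^(1)=1/2; μ^(2)=0; μ^(3)=-1

((1, 1, 0); (1, 1, 1); (0, 1, 0))


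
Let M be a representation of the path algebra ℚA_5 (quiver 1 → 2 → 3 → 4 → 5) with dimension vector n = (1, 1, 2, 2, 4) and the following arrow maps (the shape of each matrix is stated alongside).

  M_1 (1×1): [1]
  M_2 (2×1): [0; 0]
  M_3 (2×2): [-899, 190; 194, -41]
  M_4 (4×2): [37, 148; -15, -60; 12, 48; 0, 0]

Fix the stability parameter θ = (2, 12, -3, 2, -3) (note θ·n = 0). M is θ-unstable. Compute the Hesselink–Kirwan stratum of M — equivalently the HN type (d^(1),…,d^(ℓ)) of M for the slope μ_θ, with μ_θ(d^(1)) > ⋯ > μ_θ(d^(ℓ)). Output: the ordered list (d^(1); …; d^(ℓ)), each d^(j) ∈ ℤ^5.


Barcode: M ≅ I[1,2], I[3,4], I[3,5], I[5,5]^3. HN layers by μ_θ (4 steps, strictly decreasing):
  μ^(1)=12; μ^(2)=2; μ^(3)=-1/2; μ^(4)=-3

((0, 1, 0, 0, 0); (1, 0, 0, 1, 0); (0, 0, 0, 1, 1); (0, 0, 2, 0, 3))


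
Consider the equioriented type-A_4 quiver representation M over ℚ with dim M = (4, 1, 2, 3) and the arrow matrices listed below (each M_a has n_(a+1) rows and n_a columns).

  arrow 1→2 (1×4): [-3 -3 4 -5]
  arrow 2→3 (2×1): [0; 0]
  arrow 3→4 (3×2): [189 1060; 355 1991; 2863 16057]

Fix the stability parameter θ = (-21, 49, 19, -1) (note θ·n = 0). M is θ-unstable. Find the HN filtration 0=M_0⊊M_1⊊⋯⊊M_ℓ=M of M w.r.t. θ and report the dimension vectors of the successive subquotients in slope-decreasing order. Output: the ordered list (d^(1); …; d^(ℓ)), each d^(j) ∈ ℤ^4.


Barcode: M ≅ I[1,1]^3, I[1,2], I[3,4]^2, I[4,4]. HN layers by μ_θ (4 steps, strictly decreasing):
  μ^(1)=49; μ^(2)=9; μ^(3)=-1; μ^(4)=-21

((0, 1, 0, 0); (0, 0, 2, 2); (0, 0, 0, 1); (4, 0, 0, 0))


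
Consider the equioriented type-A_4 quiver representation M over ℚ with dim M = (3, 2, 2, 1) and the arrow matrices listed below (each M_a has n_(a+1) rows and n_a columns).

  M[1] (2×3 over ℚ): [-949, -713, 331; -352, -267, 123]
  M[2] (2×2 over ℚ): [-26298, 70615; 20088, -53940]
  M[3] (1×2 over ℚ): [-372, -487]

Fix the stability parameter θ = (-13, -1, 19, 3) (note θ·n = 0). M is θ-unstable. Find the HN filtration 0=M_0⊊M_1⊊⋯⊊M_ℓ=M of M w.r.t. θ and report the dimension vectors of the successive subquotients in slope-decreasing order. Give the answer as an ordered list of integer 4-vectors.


Barcode: M ≅ I[1,1], I[1,2], I[1,3], I[3,4]. HN layers by μ_θ (4 steps, strictly decreasing):
  μ^(1)=19; μ^(2)=11; μ^(3)=-1; μ^(4)=-13

((0, 0, 1, 0); (0, 0, 1, 1); (0, 2, 0, 0); (3, 0, 0, 0))


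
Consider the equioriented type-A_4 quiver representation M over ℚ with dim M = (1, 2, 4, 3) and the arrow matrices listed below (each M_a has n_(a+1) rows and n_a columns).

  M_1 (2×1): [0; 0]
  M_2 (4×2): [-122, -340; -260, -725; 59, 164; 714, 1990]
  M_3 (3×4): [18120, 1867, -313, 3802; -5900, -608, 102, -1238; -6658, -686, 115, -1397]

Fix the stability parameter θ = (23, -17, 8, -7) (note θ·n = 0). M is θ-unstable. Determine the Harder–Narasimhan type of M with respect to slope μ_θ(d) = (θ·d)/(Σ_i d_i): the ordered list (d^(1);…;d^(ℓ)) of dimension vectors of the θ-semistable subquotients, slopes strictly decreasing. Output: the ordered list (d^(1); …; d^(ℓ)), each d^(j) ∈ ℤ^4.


Barcode: M ≅ I[1,1], I[2,4]^2, I[3,3]^2, I[4,4]. HN layers by μ_θ (5 steps, strictly decreasing):
  μ^(1)=23; μ^(2)=8; μ^(3)=1/2; μ^(4)=-7; μ^(5)=-17

((1, 0, 0, 0); (0, 0, 2, 0); (0, 0, 2, 2); (0, 0, 0, 1); (0, 2, 0, 0))


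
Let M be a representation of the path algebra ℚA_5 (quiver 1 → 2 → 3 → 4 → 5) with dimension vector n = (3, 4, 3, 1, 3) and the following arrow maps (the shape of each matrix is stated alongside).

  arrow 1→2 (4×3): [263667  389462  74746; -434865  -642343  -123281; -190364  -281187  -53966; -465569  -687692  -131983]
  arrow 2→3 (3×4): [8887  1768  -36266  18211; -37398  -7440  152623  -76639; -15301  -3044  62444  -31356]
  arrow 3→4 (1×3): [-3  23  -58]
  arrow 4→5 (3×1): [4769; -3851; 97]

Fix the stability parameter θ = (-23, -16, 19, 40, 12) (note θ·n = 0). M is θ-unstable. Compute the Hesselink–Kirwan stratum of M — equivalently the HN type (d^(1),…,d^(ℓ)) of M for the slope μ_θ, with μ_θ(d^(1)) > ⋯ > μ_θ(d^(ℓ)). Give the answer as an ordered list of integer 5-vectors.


Via rank(M_{q-1}∘⋯∘M_p): M ≅ I[1,3]^2, I[1,5], I[2,2], I[5,5]^2.
μ_θ-semistable layers: μ^(1)=26; μ^(2)=19; μ^(3)=12; μ^(4)=-16; μ^(5)=-23

((0, 0, 0, 1, 1); (0, 0, 3, 0, 0); (0, 0, 0, 0, 2); (0, 4, 0, 0, 0); (3, 0, 0, 0, 0))


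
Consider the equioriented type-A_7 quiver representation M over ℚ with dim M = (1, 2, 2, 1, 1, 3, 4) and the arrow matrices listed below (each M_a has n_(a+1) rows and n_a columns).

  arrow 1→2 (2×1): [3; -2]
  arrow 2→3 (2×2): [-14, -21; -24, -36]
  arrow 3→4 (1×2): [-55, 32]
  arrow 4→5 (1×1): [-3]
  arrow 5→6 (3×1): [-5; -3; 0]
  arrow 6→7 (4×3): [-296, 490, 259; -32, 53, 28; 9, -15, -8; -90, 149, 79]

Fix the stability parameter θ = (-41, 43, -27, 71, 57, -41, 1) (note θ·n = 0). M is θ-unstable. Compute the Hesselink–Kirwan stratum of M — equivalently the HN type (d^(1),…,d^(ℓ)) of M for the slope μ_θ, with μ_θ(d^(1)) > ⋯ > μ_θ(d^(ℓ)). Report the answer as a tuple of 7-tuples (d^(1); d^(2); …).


Barcode: M ≅ I[1,2], I[2,7], I[3,3], I[6,7]^2, I[7,7]. HN layers by μ_θ (6 steps, strictly decreasing):
  μ^(1)=43; μ^(2)=22; μ^(3)=8; μ^(4)=1; μ^(5)=-27; μ^(6)=-41

((0, 1, 0, 0, 0, 0, 0); (0, 0, 0, 1, 1, 1, 1); (0, 1, 1, 0, 0, 0, 0); (0, 0, 0, 0, 0, 0, 3); (0, 0, 1, 0, 0, 0, 0); (1, 0, 0, 0, 0, 2, 0))


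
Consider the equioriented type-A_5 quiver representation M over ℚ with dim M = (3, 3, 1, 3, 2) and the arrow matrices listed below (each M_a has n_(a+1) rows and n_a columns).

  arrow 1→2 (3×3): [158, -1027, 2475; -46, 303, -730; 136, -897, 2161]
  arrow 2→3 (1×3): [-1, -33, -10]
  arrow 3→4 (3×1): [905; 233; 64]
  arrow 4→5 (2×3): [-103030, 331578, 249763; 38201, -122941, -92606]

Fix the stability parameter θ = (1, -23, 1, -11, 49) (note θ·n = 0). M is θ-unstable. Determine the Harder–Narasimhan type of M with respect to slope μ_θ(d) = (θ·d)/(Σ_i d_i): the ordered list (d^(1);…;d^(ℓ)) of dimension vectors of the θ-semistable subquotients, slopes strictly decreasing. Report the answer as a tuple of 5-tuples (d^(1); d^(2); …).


Via rank(M_{q-1}∘⋯∘M_p): M ≅ I[1,2]^2, I[1,5], I[4,4], I[4,5].
μ_θ-semistable layers: μ^(1)=49; μ^(2)=-5; μ^(3)=-11

((0, 0, 0, 0, 2); (0, 0, 1, 1, 0); (3, 3, 0, 2, 0))


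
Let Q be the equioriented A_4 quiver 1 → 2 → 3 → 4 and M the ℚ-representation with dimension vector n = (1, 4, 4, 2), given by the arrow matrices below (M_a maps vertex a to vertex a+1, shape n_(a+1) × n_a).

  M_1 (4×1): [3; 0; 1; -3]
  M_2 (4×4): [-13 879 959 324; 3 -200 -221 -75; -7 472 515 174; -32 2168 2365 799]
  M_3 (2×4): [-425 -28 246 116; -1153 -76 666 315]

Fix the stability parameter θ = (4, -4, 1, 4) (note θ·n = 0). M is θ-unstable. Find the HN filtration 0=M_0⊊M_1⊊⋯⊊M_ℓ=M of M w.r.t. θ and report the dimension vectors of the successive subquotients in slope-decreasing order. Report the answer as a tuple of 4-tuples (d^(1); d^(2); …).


Barcode: M ≅ I[1,3], I[2,3], I[2,4]^2. HN layers by μ_θ (4 steps, strictly decreasing):
  μ^(1)=4; μ^(2)=1; μ^(3)=0; μ^(4)=-4

((0, 0, 0, 2); (0, 0, 4, 0); (1, 1, 0, 0); (0, 3, 0, 0))


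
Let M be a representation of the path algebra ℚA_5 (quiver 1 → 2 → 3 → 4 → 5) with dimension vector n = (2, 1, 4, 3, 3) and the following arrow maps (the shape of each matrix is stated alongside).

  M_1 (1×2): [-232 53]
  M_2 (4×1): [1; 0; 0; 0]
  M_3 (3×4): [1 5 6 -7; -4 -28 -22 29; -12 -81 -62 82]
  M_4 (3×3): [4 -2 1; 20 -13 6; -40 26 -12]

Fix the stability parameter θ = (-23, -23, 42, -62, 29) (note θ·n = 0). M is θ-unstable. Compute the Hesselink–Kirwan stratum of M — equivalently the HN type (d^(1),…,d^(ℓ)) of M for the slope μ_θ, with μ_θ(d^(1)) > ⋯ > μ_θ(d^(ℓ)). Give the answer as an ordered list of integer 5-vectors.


Interval decomposition of M: I[1,1], I[1,4], I[3,3], I[3,5]^2, I[5,5].
HN type (ℓ=4): μ^(1)=42; μ^(2)=29; μ^(3)=-10; μ^(4)=-23

((0, 0, 1, 0, 0); (0, 0, 0, 0, 3); (0, 0, 3, 3, 0); (2, 1, 0, 0, 0))


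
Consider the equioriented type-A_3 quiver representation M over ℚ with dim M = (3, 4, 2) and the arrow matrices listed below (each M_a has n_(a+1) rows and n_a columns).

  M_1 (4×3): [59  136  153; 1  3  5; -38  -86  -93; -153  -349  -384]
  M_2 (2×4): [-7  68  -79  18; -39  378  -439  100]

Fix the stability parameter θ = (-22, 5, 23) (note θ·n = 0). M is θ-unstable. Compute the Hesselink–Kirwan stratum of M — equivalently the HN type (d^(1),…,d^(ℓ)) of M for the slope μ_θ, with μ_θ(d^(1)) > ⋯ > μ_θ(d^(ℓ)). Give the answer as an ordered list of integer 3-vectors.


Barcode: M ≅ I[1,2], I[1,3]^2, I[2,2]. HN layers by μ_θ (3 steps, strictly decreasing):
  μ^(1)=23; μ^(2)=5; μ^(3)=-22

((0, 0, 2); (0, 4, 0); (3, 0, 0))


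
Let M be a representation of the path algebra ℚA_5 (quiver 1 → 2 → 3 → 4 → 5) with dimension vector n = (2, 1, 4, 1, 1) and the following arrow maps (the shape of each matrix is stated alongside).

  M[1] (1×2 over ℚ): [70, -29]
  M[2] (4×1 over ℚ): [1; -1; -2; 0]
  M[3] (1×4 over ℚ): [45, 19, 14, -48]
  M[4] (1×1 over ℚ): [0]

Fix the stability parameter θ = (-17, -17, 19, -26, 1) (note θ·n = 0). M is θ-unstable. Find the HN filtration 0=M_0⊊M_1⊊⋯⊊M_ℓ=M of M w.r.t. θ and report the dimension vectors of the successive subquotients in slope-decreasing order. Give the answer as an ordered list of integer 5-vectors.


Barcode: M ≅ I[1,1], I[1,4], I[3,3]^3, I[5,5]. HN layers by μ_θ (4 steps, strictly decreasing):
  μ^(1)=19; μ^(2)=1; μ^(3)=-7/2; μ^(4)=-17

((0, 0, 3, 0, 0); (0, 0, 0, 0, 1); (0, 0, 1, 1, 0); (2, 1, 0, 0, 0))


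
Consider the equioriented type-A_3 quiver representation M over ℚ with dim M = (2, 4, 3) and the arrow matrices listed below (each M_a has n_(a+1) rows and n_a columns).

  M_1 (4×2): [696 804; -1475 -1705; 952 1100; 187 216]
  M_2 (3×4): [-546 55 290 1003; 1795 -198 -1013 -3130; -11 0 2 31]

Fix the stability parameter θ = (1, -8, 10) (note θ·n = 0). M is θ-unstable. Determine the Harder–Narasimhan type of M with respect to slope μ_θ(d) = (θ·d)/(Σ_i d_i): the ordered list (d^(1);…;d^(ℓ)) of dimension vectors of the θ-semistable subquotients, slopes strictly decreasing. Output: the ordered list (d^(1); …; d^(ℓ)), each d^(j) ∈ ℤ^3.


Via rank(M_{q-1}∘⋯∘M_p): M ≅ I[1,3]^2, I[2,2], I[2,3].
μ_θ-semistable layers: μ^(1)=10; μ^(2)=-7/2; μ^(3)=-8

((0, 0, 3); (2, 2, 0); (0, 2, 0))


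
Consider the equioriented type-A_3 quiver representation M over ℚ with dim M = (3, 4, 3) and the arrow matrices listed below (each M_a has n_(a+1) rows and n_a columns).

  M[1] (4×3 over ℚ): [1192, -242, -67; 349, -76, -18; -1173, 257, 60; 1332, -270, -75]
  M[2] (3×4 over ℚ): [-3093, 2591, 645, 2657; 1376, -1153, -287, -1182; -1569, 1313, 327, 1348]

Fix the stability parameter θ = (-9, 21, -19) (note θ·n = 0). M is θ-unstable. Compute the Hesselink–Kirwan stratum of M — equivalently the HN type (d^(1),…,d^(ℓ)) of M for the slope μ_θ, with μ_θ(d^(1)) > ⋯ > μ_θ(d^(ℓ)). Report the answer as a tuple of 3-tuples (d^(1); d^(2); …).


Barcode: M ≅ I[1,2], I[1,3]^2, I[2,3]. HN layers by μ_θ (3 steps, strictly decreasing):
  μ^(1)=21; μ^(2)=1; μ^(3)=-9

((0, 1, 0); (0, 3, 3); (3, 0, 0))


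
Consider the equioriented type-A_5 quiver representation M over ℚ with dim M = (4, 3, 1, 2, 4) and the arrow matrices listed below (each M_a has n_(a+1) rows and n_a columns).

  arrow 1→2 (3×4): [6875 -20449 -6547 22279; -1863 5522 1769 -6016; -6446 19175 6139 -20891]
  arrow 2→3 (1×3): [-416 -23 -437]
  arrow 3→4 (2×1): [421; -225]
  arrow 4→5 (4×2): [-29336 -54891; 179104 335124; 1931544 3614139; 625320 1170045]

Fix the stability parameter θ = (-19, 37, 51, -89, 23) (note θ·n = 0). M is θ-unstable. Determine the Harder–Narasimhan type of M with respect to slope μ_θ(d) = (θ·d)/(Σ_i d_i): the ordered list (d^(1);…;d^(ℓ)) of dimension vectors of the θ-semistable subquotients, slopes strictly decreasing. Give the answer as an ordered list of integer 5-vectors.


Interval decomposition of M: I[1,1], I[1,2]^2, I[1,5], I[4,4], I[5,5]^3.
HN type (ℓ=5): μ^(1)=37; μ^(2)=23; μ^(3)=-1/3; μ^(4)=-19; μ^(5)=-89

((0, 2, 0, 0, 0); (0, 0, 0, 0, 4); (0, 1, 1, 1, 0); (4, 0, 0, 0, 0); (0, 0, 0, 1, 0))


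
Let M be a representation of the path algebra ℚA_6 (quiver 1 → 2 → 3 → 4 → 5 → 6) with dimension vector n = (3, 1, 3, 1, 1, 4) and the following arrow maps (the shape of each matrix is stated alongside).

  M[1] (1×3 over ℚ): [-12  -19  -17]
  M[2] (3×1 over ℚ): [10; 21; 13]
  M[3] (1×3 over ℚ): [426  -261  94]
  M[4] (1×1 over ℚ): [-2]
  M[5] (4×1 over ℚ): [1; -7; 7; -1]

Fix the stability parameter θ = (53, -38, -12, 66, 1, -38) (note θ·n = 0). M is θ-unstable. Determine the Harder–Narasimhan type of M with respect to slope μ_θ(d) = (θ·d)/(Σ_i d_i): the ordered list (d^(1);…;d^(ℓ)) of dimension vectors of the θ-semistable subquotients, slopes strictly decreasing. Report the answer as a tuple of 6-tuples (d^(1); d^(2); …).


Via rank(M_{q-1}∘⋯∘M_p): M ≅ I[1,1]^2, I[1,6], I[3,3]^2, I[6,6]^3.
μ_θ-semistable layers: μ^(1)=53; μ^(2)=29/3; μ^(3)=1; μ^(4)=-12; μ^(5)=-38

((2, 0, 0, 0, 0, 0); (0, 0, 0, 1, 1, 1); (1, 1, 1, 0, 0, 0); (0, 0, 2, 0, 0, 0); (0, 0, 0, 0, 0, 3))


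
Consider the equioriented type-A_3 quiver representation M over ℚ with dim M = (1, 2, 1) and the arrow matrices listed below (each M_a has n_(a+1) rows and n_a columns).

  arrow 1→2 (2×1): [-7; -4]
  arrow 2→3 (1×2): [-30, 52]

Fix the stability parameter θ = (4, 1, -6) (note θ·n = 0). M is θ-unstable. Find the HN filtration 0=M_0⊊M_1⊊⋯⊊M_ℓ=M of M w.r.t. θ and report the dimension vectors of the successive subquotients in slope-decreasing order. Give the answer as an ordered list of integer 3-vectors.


Barcode: M ≅ I[1,3], I[2,2]. HN layers by μ_θ (2 steps, strictly decreasing):
  μ^(1)=1; μ^(2)=-1/3

((0, 1, 0); (1, 1, 1))


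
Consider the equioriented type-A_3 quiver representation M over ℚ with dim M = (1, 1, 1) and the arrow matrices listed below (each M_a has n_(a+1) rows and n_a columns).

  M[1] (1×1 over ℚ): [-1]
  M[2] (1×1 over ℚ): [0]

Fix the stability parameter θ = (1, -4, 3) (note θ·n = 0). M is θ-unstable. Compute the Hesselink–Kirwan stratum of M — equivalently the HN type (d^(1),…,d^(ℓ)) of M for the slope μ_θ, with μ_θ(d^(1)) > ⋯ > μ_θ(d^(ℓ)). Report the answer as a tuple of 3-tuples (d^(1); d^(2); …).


Interval decomposition of M: I[1,2], I[3,3].
HN type (ℓ=2): μ^(1)=3; μ^(2)=-3/2

((0, 0, 1); (1, 1, 0))


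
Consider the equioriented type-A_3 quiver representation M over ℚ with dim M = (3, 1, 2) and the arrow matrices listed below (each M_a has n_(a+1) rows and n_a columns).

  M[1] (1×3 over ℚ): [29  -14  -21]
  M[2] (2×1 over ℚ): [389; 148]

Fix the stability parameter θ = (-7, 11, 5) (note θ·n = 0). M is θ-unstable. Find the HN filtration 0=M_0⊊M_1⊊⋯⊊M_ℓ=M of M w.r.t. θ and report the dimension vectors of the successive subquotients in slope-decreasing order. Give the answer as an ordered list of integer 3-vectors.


Barcode: M ≅ I[1,1]^2, I[1,3], I[3,3]. HN layers by μ_θ (3 steps, strictly decreasing):
  μ^(1)=8; μ^(2)=5; μ^(3)=-7

((0, 1, 1); (0, 0, 1); (3, 0, 0))


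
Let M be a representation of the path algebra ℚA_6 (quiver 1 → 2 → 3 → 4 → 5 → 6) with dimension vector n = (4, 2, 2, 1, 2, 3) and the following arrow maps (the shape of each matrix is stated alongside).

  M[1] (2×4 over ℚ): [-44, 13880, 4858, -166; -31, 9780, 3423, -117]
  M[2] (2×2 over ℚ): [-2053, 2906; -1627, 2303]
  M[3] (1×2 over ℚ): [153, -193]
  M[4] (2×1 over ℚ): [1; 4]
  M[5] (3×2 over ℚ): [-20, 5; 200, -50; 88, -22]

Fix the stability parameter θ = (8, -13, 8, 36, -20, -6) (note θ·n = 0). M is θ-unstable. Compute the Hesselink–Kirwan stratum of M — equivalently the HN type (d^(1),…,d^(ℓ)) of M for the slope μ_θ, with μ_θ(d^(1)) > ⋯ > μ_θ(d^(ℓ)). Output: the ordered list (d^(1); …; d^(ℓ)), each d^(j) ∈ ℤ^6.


Interval decomposition of M: I[1,1]^2, I[1,3], I[1,5], I[5,6], I[6,6]^2.
HN type (ℓ=4): μ^(1)=8; μ^(2)=-5/2; μ^(3)=-6; μ^(4)=-20

((2, 0, 2, 1, 1, 0); (2, 2, 0, 0, 0, 0); (0, 0, 0, 0, 0, 3); (0, 0, 0, 0, 1, 0))


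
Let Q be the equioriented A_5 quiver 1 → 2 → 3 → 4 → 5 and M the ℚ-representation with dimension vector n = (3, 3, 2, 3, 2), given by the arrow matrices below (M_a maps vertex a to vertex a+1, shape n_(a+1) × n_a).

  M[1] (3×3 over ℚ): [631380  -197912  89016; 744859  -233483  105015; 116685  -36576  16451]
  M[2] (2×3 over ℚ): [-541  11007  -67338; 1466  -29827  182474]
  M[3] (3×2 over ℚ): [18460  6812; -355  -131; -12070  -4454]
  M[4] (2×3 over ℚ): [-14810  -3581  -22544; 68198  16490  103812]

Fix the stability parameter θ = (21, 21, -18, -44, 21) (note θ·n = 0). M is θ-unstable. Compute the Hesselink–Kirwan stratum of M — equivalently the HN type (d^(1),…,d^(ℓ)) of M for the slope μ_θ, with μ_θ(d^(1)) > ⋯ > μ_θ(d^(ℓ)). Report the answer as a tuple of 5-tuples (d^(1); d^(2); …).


Via rank(M_{q-1}∘⋯∘M_p): M ≅ I[1,2], I[1,3], I[1,5], I[4,4], I[4,5].
μ_θ-semistable layers: μ^(1)=21; μ^(2)=8; μ^(3)=-5; μ^(4)=-44

((1, 1, 0, 0, 2); (1, 1, 1, 0, 0); (1, 1, 1, 1, 0); (0, 0, 0, 2, 0))


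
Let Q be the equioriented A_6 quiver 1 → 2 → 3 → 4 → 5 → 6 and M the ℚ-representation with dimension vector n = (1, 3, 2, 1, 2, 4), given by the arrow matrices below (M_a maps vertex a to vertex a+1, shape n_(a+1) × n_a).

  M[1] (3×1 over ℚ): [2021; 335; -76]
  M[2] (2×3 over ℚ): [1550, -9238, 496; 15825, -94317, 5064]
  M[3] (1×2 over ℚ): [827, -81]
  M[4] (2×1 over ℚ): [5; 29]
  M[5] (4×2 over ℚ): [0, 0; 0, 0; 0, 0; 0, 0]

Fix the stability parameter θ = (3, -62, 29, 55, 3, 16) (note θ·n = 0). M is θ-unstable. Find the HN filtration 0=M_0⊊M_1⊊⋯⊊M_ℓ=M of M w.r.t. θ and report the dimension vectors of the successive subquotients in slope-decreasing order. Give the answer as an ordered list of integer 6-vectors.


Via rank(M_{q-1}∘⋯∘M_p): M ≅ I[1,5], I[2,2]^2, I[3,3], I[5,5], I[6,6]^4.
μ_θ-semistable layers: μ^(1)=29; μ^(2)=16; μ^(3)=3; μ^(4)=-59/2; μ^(5)=-62

((0, 0, 2, 1, 1, 0); (0, 0, 0, 0, 0, 4); (0, 0, 0, 0, 1, 0); (1, 1, 0, 0, 0, 0); (0, 2, 0, 0, 0, 0))


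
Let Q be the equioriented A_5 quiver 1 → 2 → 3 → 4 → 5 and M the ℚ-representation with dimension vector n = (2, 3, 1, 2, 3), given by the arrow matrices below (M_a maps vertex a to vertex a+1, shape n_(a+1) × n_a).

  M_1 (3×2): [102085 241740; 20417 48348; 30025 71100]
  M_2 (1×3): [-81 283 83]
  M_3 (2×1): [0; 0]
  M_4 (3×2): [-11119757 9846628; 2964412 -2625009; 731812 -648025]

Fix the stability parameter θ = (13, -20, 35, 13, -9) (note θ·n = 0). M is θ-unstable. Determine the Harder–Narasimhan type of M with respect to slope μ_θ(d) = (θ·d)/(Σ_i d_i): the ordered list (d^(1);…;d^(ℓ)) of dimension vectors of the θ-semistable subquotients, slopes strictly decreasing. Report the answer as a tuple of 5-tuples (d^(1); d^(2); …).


Barcode: M ≅ I[1,1], I[1,3], I[2,2]^2, I[4,5]^2, I[5,5]. HN layers by μ_θ (6 steps, strictly decreasing):
  μ^(1)=35; μ^(2)=13; μ^(3)=2; μ^(4)=-7/2; μ^(5)=-9; μ^(6)=-20

((0, 0, 1, 0, 0); (1, 0, 0, 0, 0); (0, 0, 0, 2, 2); (1, 1, 0, 0, 0); (0, 0, 0, 0, 1); (0, 2, 0, 0, 0))


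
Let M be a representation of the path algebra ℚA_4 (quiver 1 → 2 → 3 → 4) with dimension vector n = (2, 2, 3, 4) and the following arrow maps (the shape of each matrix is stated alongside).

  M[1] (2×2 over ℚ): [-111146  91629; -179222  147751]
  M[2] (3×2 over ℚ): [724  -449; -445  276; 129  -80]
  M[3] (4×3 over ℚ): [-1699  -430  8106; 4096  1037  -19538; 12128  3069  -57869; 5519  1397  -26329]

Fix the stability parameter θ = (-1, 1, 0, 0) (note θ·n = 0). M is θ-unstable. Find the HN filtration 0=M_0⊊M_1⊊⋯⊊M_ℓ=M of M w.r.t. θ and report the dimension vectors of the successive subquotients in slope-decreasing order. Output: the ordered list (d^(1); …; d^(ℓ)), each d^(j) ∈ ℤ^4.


Interval decomposition of M: I[1,4]^2, I[3,4], I[4,4].
HN type (ℓ=3): μ^(1)=1/3; μ^(2)=0; μ^(3)=-1

((0, 2, 2, 2); (0, 0, 1, 2); (2, 0, 0, 0))


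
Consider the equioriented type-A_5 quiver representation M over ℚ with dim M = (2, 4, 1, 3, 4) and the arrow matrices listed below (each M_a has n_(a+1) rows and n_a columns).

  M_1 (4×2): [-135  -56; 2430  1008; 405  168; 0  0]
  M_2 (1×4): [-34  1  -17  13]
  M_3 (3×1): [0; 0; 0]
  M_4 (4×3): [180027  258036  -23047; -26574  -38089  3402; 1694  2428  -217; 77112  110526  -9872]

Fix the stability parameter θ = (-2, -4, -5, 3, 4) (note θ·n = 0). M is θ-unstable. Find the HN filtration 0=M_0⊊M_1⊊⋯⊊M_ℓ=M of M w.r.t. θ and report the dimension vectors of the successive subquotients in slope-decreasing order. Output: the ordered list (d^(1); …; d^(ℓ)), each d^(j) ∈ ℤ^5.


Barcode: M ≅ I[1,1], I[1,3], I[2,2]^3, I[4,5]^3, I[5,5]. HN layers by μ_θ (5 steps, strictly decreasing):
  μ^(1)=4; μ^(2)=3; μ^(3)=-2; μ^(4)=-11/3; μ^(5)=-4

((0, 0, 0, 0, 4); (0, 0, 0, 3, 0); (1, 0, 0, 0, 0); (1, 1, 1, 0, 0); (0, 3, 0, 0, 0))


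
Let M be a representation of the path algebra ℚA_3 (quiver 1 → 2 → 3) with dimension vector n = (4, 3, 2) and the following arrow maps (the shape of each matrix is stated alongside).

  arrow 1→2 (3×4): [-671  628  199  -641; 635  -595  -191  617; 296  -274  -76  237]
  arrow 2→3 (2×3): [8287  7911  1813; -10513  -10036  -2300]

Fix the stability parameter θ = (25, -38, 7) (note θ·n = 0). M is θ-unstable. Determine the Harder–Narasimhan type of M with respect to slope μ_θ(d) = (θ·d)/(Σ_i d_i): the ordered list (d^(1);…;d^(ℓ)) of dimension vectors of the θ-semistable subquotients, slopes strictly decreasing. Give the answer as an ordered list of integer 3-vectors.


Barcode: M ≅ I[1,1], I[1,2], I[1,3]^2. HN layers by μ_θ (3 steps, strictly decreasing):
  μ^(1)=25; μ^(2)=7; μ^(3)=-13/2

((1, 0, 0); (0, 0, 2); (3, 3, 0))


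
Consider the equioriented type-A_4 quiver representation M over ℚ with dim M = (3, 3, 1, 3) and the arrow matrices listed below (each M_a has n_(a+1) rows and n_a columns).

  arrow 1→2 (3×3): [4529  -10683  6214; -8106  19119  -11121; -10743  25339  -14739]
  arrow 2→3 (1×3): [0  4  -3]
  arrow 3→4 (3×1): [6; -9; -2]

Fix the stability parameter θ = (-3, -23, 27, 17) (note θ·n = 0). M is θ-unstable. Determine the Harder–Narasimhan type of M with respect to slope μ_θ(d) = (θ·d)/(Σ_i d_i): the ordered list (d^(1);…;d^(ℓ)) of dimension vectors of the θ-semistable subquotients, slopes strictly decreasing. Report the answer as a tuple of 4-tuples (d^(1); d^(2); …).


Barcode: M ≅ I[1,2]^2, I[1,4], I[4,4]^2. HN layers by μ_θ (3 steps, strictly decreasing):
  μ^(1)=22; μ^(2)=17; μ^(3)=-13

((0, 0, 1, 1); (0, 0, 0, 2); (3, 3, 0, 0))


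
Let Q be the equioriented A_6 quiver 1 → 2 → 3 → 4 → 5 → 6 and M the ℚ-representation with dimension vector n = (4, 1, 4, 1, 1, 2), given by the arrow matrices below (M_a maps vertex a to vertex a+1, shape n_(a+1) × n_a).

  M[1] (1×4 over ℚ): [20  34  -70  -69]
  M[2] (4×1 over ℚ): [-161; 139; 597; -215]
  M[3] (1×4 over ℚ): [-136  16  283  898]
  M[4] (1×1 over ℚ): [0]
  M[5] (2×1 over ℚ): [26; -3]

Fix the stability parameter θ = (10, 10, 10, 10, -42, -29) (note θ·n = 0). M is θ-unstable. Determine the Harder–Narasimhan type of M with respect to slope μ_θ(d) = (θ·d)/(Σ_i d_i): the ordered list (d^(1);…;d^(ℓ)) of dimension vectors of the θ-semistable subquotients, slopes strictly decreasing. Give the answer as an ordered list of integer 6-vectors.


Barcode: M ≅ I[1,1]^3, I[1,4], I[3,3]^3, I[5,6], I[6,6]. HN layers by μ_θ (3 steps, strictly decreasing):
  μ^(1)=10; μ^(2)=-29; μ^(3)=-42

((4, 1, 4, 1, 0, 0); (0, 0, 0, 0, 0, 2); (0, 0, 0, 0, 1, 0))


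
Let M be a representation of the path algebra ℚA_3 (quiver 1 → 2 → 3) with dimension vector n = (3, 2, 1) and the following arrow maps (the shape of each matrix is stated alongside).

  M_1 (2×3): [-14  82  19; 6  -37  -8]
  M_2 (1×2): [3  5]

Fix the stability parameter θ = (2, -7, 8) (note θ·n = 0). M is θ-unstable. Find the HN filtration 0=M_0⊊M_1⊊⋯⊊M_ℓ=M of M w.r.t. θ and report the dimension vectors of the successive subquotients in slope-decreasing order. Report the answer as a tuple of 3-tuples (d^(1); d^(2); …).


Barcode: M ≅ I[1,1], I[1,2], I[1,3]. HN layers by μ_θ (3 steps, strictly decreasing):
  μ^(1)=8; μ^(2)=2; μ^(3)=-5/2

((0, 0, 1); (1, 0, 0); (2, 2, 0))


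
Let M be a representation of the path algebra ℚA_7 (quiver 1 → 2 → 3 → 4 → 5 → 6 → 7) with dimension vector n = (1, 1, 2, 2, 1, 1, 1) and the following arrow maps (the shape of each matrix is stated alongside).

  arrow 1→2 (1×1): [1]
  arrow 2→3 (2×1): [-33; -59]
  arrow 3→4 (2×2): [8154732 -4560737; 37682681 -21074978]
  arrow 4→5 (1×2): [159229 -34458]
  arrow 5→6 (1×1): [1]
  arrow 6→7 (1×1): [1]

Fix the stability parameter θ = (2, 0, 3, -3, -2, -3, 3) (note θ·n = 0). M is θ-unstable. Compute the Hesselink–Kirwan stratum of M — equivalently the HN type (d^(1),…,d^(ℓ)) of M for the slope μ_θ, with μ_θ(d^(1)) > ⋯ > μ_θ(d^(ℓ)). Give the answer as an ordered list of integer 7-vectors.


Via rank(M_{q-1}∘⋯∘M_p): M ≅ I[1,7], I[3,4].
μ_θ-semistable layers: μ^(1)=3; μ^(2)=0; μ^(3)=-1/2

((0, 0, 0, 0, 0, 0, 1); (0, 0, 1, 1, 0, 0, 0); (1, 1, 1, 1, 1, 1, 0))


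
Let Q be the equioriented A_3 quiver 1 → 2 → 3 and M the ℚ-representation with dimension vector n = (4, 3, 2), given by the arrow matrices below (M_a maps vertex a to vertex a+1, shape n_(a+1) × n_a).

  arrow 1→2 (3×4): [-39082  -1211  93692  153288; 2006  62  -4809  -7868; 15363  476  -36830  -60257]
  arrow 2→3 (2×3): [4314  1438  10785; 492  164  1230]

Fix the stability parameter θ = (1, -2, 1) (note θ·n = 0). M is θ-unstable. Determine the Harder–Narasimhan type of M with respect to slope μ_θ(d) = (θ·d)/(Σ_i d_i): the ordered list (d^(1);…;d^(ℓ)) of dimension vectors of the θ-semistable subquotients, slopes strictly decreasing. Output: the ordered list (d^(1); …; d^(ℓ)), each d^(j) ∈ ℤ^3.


Interval decomposition of M: I[1,1], I[1,2]^2, I[1,3], I[3,3].
HN type (ℓ=2): μ^(1)=1; μ^(2)=-1/2

((1, 0, 2); (3, 3, 0))


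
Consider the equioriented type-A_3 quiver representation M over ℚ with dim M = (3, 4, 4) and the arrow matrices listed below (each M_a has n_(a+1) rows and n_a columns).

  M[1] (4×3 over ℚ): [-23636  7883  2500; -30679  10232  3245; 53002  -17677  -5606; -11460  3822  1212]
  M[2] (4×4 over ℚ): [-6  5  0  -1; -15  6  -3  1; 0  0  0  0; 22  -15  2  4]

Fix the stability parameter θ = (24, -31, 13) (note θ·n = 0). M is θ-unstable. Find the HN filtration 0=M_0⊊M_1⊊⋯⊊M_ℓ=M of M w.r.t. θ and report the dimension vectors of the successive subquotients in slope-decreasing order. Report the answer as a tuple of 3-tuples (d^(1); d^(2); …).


Interval decomposition of M: I[1,1], I[1,2], I[1,3], I[2,3]^2, I[3,3].
HN type (ℓ=4): μ^(1)=24; μ^(2)=13; μ^(3)=-7/2; μ^(4)=-31

((1, 0, 0); (0, 0, 4); (2, 2, 0); (0, 2, 0))


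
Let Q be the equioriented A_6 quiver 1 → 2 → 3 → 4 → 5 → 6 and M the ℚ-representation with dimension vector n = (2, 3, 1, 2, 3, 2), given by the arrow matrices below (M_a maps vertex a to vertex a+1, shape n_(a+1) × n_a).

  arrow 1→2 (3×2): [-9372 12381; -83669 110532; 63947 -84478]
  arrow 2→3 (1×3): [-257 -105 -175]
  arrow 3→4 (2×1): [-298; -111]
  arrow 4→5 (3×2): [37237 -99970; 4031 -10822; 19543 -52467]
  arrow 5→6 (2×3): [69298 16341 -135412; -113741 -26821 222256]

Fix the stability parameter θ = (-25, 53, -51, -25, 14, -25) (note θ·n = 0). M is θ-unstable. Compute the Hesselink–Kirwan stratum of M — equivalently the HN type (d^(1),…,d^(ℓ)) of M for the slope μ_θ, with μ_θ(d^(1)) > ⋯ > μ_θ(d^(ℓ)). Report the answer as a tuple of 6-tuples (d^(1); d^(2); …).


Via rank(M_{q-1}∘⋯∘M_p): M ≅ I[1,2], I[1,5], I[2,2], I[4,6], I[5,6].
μ_θ-semistable layers: μ^(1)=53; μ^(2)=14; μ^(3)=-11/2; μ^(4)=-23/3; μ^(5)=-25

((0, 2, 0, 0, 0, 0); (0, 0, 0, 0, 1, 0); (0, 0, 0, 0, 2, 2); (0, 1, 1, 1, 0, 0); (2, 0, 0, 1, 0, 0))


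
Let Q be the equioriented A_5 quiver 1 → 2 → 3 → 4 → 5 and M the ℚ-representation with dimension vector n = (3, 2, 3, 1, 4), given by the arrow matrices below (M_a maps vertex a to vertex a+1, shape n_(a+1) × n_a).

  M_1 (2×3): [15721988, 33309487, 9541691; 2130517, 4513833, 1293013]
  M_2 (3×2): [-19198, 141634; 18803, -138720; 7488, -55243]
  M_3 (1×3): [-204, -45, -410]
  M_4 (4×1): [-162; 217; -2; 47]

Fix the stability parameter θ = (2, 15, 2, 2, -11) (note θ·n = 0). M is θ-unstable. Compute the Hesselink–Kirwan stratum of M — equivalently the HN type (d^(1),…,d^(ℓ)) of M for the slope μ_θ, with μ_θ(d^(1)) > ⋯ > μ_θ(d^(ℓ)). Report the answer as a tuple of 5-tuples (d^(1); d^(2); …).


Via rank(M_{q-1}∘⋯∘M_p): M ≅ I[1,1], I[1,3], I[1,5], I[3,3], I[5,5]^3.
μ_θ-semistable layers: μ^(1)=17/2; μ^(2)=2; μ^(3)=-11

((0, 1, 1, 0, 0); (3, 1, 2, 1, 1); (0, 0, 0, 0, 3))


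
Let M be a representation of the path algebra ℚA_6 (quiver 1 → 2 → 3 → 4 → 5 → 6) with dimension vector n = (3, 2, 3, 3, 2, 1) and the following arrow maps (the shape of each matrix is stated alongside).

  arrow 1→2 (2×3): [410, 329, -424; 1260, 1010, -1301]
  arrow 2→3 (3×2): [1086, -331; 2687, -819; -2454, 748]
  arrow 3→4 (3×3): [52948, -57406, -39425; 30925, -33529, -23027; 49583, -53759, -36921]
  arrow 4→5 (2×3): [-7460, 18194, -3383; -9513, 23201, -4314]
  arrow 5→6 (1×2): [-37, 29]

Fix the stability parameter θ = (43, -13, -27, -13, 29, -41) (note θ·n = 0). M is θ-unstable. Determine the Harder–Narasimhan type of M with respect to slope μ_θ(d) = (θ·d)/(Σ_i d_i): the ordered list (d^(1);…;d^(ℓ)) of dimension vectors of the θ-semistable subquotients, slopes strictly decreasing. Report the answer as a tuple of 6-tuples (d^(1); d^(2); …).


Interval decomposition of M: I[1,1], I[1,5], I[1,6], I[3,4].
HN type (ℓ=6): μ^(1)=43; μ^(2)=29; μ^(3)=-5/2; μ^(4)=-11/3; μ^(5)=-13; μ^(6)=-27

((1, 0, 0, 0, 0, 0); (0, 0, 0, 0, 1, 0); (1, 1, 1, 1, 0, 0); (1, 1, 1, 1, 1, 1); (0, 0, 0, 1, 0, 0); (0, 0, 1, 0, 0, 0))


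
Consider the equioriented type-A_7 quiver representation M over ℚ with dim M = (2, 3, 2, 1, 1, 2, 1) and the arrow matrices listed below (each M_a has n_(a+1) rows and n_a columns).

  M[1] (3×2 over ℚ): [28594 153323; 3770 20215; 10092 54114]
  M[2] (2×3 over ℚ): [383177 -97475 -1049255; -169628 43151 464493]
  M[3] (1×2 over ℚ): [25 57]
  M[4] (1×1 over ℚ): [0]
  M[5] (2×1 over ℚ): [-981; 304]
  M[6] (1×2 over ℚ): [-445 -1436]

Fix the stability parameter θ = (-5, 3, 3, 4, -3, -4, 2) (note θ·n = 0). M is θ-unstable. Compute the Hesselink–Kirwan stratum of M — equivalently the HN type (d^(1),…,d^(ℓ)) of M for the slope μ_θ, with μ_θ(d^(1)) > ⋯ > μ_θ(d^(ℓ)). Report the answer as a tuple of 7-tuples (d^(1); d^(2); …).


Interval decomposition of M: I[1,1], I[1,4], I[2,2], I[2,3], I[5,7], I[6,6].
HN type (ℓ=6): μ^(1)=4; μ^(2)=3; μ^(3)=2; μ^(4)=-7/2; μ^(5)=-4; μ^(6)=-5

((0, 0, 0, 1, 0, 0, 0); (0, 3, 2, 0, 0, 0, 0); (0, 0, 0, 0, 0, 0, 1); (0, 0, 0, 0, 1, 1, 0); (0, 0, 0, 0, 0, 1, 0); (2, 0, 0, 0, 0, 0, 0))
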